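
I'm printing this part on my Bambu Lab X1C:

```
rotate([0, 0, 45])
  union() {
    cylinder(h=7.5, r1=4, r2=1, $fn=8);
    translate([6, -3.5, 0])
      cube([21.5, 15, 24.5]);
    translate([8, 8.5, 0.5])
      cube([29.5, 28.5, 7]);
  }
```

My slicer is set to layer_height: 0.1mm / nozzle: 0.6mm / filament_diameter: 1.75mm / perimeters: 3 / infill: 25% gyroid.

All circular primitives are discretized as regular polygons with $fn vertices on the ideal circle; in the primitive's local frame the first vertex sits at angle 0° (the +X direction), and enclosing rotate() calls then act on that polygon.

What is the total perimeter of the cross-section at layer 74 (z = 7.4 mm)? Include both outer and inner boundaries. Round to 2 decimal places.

At z = 7.4 mm: the cone contributes a regular 8-gon of circumradius 1.040 (interpolated between r1=4 and r2=1 at t=0.987) (perimeter = 2·8·1.040·sin(180°/8) = 6.37 mm); the cube at (6, -3.5) is present — its section is the full 21.5×15 rectangle (perimeter 73.00 mm); the cube at (8, 8.5) (footprint 29.5×28.5) is included at this height (perimeter 116.00 mm); Merging all regions: the regions partially overlap (shared area 58.50 mm²), so the edge portions inside another operand are dropped and the merged outline is re-measured after clipping — boundary = 150.37 mm; (rotated 45° about Z; rotation is an isometry so areas/perimeters/island counts are preserved). Overall, the cross-section has 2 separate islands. Total boundary length (outer) = 150.37 mm.

150.37 mm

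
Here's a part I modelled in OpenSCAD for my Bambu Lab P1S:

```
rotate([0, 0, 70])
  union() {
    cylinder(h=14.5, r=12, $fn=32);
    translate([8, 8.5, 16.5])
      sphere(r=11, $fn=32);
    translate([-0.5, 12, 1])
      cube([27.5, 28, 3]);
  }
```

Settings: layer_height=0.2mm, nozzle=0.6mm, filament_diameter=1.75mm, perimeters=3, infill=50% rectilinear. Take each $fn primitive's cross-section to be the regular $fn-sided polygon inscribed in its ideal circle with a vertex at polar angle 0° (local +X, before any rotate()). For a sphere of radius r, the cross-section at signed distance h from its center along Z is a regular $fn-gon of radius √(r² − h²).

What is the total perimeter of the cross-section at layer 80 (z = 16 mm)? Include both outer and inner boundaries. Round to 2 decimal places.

68.93 mm

At z = 16 mm: the cylinder is absent (z outside [0, 14.5]); the r=11 sphere at (8, 8.5) slices to a regular 32-gon of circumradius 10.989 (√(r²−h²) with h=0.5 from center) (perimeter = 2·32·10.989·sin(180°/32) = 68.93 mm); the cube at (-0.5, 12) is absent (z outside [1, 4]); Taking the union: only the r=11 sphere at (8, 8.5) is present, so the union is just that shape — boundary = 68.93 mm; (whole slice rotated 70° about Z — lengths, areas and connectivity unchanged). Overall, the cross-section is a single solid region. Total boundary length (outer) = 68.93 mm.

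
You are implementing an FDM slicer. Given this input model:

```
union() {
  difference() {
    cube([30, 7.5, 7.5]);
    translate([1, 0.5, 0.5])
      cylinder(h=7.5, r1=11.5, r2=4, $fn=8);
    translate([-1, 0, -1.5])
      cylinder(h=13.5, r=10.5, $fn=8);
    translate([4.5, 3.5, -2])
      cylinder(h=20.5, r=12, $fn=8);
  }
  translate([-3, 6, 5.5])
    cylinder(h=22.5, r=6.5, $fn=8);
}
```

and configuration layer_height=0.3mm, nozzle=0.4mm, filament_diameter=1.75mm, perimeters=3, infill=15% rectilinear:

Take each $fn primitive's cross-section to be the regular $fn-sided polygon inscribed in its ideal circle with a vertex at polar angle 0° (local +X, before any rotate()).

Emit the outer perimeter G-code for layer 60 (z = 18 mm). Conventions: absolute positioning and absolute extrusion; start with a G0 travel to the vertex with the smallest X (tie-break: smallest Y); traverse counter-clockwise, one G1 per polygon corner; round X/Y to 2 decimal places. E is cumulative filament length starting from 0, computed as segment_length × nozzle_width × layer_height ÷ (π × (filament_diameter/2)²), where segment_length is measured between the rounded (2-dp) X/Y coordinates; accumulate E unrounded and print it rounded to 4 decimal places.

G0 X-9.50 Y6.00 Z18.00
G1 X-7.60 Y1.40 E0.2483
G1 X-3.00 Y-0.50 E0.4966
G1 X1.60 Y1.40 E0.7449
G1 X3.50 Y6.00 E0.9932
G1 X1.60 Y10.60 E1.2415
G1 X-3.00 Y12.50 E1.4898
G1 X-7.60 Y10.60 E1.7381
G1 X-9.50 Y6.00 E1.9864

At z = 18 mm: the cube does not reach this height (z outside [0, 7.5]); the cone at (1, 0.5) does not reach this height (z outside [0.5, 8]); the cylinder at (-1, 0) does not reach this height (z outside [-1.5, 12]); the cylinder at (4.5, 3.5): section is a regular 8-gon, circumradius r=12; After the difference (first − rest): the first operand is absent here, so nothing remains; the cylinder at (-3, 6): section is a regular 8-gon, circumradius r=6.5; Merging all regions: only the r=6.5 cylinder at (-3, 6) is present, so the union is just that shape — 1 connected region. The outline is a single polygon with 8 vertices. Extrusion per mm of travel: 0.4 × 0.3 / (π × 0.875²) = 0.049890. Accumulating E over each segment gives final E = 1.9864.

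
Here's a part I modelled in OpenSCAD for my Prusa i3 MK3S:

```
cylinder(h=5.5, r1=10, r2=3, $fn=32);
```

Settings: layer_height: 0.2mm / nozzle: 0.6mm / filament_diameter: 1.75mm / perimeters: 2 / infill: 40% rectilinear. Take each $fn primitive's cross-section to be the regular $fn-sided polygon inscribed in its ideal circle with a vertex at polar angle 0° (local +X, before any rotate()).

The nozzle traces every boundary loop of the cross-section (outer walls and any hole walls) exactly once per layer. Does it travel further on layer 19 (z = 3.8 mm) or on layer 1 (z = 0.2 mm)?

layer 1 (z = 0.2 mm)

Layer 19 (z = 3.8): the cone: at t=0.691 of its height the radius interpolates to r₁+(r₂−r₁)t = 5.164, giving a regular 32-gon of that circumradius (perimeter = 2·32·5.164·sin(180°/32) = 32.39 mm). So its perimeter = 32.39 mm. Layer 1 (z = 0.2): the cone contributes a regular 32-gon of circumradius 9.745 (interpolated between r1=10 and r2=3 at t=0.036) (perimeter = 2·32·9.745·sin(180°/32) = 61.13 mm). So its perimeter = 61.13 mm. Layer 1 is larger (61.13 vs 32.39 mm).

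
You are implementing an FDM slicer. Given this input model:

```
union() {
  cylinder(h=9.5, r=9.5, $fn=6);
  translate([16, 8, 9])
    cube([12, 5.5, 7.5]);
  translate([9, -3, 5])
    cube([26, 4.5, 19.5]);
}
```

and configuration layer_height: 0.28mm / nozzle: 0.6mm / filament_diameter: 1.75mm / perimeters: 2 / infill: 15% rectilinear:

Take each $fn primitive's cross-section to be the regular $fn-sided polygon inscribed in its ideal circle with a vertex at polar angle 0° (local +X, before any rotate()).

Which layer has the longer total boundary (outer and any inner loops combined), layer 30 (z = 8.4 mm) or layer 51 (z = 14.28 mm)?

layer 30 (z = 8.4 mm)

Layer 30 (z = 8.4): the r=9.5 cylinder gives a regular 6-gon of circumradius 9.5 (constant along its height) (perimeter = 2·6·9.500·sin(180°/6) = 57.00 mm); the cube at (16, 8) does not reach this height (z outside [9, 16.5]); the cube at (9, -3) is present — its section is the full 26×4.5 rectangle (perimeter 61.00 mm); Combining (union): the regions partially overlap (shared area 0.43 mm²), so the edge portions inside another operand are dropped and the merged outline is re-measured after clipping — boundary = 114.27 mm. So its perimeter = 114.27 mm. Layer 51 (z = 14.28): the cylinder does not reach this height (z outside [0, 9.5]); the cube at (16, 8) is present — its section is the full 12×5.5 rectangle (perimeter 35.00 mm); the 26×4.5 cube at (9, -3) contributes its full rectangle (perimeter 61.00 mm); Combining (union): the 2 present regions are separate (no shared area or edge), so areas and boundary lengths simply add and each stays a separate island — boundary = 96.00 mm. So its perimeter = 96.00 mm. Layer 30 is larger (114.27 vs 96.00 mm).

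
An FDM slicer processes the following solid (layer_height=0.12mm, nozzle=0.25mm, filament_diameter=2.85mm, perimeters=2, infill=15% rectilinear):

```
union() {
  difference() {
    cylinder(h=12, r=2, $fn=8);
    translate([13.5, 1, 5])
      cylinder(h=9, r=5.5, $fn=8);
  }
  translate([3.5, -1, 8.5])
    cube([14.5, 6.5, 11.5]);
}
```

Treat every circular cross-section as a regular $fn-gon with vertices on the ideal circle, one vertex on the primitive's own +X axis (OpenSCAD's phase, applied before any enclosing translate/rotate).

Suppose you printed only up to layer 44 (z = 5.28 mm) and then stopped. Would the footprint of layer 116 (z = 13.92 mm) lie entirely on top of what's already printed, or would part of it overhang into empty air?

Compare the two slices. At z = 5.28: the r=2 cylinder contributes a regular 8-gon of circumradius 2 (area = (8/2)·2.000²·sin(360°/8) = 11.31 mm²); the r=5.5 cylinder at (13.5, 1) contributes a regular 8-gon of circumradius 5.5 (area = (8/2)·5.500²·sin(360°/8) = 85.56 mm²); Subtracting the remaining from the first: starting from the r=2 cylinder (11.31 mm²), the r=5.5 cylinder at (13.5, 1) misses the remaining region (no effect) — area = 11.31 mm²; the cube at (3.5, -1) is absent (z outside [8.5, 20]); Taking the union: only that combined region is present, so the union is just that shape — area = 11.31 mm². At z = 13.92: the cylinder does not reach this height (z outside [0, 12]); the cylinder at (13.5, 1): section is a regular 8-gon, circumradius r=5.5 (area = (8/2)·5.500²·sin(360°/8) = 85.56 mm²); After the difference (first − rest): the first operand is absent here, so nothing remains; the cube at (3.5, -1) is present — its section is the full 14.5×6.5 rectangle (area 94.25 mm²); Combining (union): only the 14.5×6.5 cube at (3.5, -1) is present, so the union is just that shape — area = 94.25 mm². Checking containment: at z = 13.92 the cross-section extends beyond the z = 5.28 cross-section by about 94.25 mm².

part overhangs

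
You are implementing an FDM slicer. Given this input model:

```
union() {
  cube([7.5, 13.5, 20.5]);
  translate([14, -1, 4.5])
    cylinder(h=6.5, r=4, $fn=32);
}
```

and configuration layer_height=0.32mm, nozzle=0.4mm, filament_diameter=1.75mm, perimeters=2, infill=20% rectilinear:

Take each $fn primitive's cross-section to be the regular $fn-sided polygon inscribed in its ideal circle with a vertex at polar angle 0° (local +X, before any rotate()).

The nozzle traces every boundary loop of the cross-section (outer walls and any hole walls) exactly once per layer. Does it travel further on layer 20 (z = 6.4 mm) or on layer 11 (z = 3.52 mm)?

Layer 20 (z = 6.4): the cube is present — its section is the full 7.5×13.5 rectangle (perimeter 42.00 mm); the r=4 cylinder at (14, -1) contributes a regular 32-gon of circumradius 4 (perimeter = 2·32·4.000·sin(180°/32) = 25.09 mm); Merging all regions: the 2 present regions are separate (no shared area or edge), so areas and boundary lengths simply add and each stays a separate island — boundary = 67.09 mm. So its perimeter = 67.09 mm. Layer 11 (z = 3.52): the cube (footprint 7.5×13.5) is included at this height (perimeter 42.00 mm); the cylinder at (14, -1) is absent (z outside [4.5, 11]); Taking the union: only the 7.5×13.5 cube is present, so the union is just that shape — boundary = 42.00 mm. So its perimeter = 42.00 mm. Layer 20 is larger (67.09 vs 42.00 mm).

layer 20 (z = 6.4 mm)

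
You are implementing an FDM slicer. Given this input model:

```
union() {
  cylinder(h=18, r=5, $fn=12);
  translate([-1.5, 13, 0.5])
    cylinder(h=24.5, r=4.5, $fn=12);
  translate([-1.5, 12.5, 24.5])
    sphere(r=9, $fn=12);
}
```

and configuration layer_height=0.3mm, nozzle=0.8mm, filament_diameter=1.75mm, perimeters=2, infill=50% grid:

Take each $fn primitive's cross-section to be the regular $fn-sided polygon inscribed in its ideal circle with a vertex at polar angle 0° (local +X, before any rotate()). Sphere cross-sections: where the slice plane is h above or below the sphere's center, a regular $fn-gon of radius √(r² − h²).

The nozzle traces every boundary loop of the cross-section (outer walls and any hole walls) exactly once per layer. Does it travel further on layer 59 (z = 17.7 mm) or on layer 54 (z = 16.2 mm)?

Layer 59 (z = 17.7): the r=5 cylinder contributes a regular 12-gon of circumradius 5 (perimeter = 2·12·5.000·sin(180°/12) = 31.06 mm); the r=4.5 cylinder at (-1.5, 13) gives a regular 12-gon of circumradius 4.5 (constant along its height) (perimeter = 2·12·4.500·sin(180°/12) = 27.95 mm); the sphere at (-1.5, 12.5): section is a regular 12-gon, circumradius = √(r²−h²) = √(9²−6.8²) = 5.896 (perimeter = 2·12·5.896·sin(180°/12) = 36.62 mm); Combining (union): the regions partially overlap (shared area 60.75 mm²), so the edge portions inside another operand are dropped and the merged outline is re-measured after clipping — boundary = 67.68 mm. So its perimeter = 67.68 mm. Layer 54 (z = 16.2): the r=5 cylinder gives a regular 12-gon of circumradius 5 (constant along its height) (perimeter = 2·12·5.000·sin(180°/12) = 31.06 mm); the cylinder at (-1.5, 13): section is a regular 12-gon, circumradius r=4.5 (perimeter = 2·12·4.500·sin(180°/12) = 27.95 mm); the sphere at (-1.5, 12.5): section is a regular 12-gon, circumradius = √(r²−h²) = √(9²−8.3²) = 3.480 (perimeter = 2·12·3.480·sin(180°/12) = 21.62 mm); Taking the union: the regions partially overlap (shared area 36.33 mm²), so the edge portions inside another operand are dropped and the merged outline is re-measured after clipping — boundary = 59.01 mm. So its perimeter = 59.01 mm. Layer 59 is larger (67.68 vs 59.01 mm).

layer 59 (z = 17.7 mm)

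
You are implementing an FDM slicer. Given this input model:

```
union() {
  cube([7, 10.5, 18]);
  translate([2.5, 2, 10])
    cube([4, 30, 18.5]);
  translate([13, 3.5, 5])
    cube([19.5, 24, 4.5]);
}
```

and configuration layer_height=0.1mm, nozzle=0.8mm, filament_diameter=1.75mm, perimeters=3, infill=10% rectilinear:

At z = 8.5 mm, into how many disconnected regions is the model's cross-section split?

2

At z = 8.5 mm: the cube is present — its section is the full 7×10.5 rectangle; the cube at (2.5, 2) does not reach this height (z outside [10, 28.5]); the cube at (13, 3.5) is present — its section is the full 19.5×24 rectangle; Taking the union: the 2 present regions are separate (no shared area or edge), so areas and boundary lengths simply add and each stays a separate island — 2 connected regions. The result has 2 disconnected regions.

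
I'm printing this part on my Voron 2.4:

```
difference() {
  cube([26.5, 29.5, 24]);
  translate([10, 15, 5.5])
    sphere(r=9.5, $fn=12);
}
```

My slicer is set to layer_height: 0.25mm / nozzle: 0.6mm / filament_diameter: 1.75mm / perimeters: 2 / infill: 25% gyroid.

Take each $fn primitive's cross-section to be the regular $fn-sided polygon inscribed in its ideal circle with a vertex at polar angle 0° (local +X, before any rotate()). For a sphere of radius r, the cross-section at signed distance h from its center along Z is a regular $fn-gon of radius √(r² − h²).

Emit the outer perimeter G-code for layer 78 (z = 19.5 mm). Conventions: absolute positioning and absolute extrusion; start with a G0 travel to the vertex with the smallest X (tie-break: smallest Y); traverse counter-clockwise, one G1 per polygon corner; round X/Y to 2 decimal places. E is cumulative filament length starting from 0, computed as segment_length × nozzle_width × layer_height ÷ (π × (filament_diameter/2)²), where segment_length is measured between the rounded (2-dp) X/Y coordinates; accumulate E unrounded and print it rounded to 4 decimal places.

At z = 19.5 mm: the cube is present — its section is the full 26.5×29.5 rectangle; the sphere at (10, 15) does not reach this height (|z−center|=14.000 > r=9.5); After the difference (first − rest): none of the subtracted shapes is present at this height, so the 26.5×29.5 cube is unchanged — 1 connected region. The outline is a single polygon with 4 vertices. Extrusion per mm of travel: 0.6 × 0.25 / (π × 0.875²) = 0.062363. Accumulating E over each segment gives final E = 6.9846.

G0 X0.00 Y0.00 Z19.50
G1 X26.50 Y0.00 E1.6526
G1 X26.50 Y29.50 E3.4923
G1 X0.00 Y29.50 E5.1449
G1 X0.00 Y0.00 E6.9846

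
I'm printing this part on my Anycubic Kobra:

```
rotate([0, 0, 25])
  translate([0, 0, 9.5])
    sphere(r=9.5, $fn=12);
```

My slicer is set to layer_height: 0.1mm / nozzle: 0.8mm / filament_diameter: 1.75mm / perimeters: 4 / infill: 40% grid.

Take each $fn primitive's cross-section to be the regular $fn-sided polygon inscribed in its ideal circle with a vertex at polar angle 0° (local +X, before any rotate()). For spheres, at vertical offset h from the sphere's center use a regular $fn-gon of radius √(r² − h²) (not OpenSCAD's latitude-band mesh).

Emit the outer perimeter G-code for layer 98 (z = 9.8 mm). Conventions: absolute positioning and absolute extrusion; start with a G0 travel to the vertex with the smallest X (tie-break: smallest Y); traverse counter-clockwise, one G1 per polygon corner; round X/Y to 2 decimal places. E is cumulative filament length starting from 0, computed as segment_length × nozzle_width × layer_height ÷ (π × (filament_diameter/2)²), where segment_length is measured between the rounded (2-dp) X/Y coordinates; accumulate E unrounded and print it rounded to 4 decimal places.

G0 X-9.46 Y0.83 Z9.80
G1 X-8.61 Y-4.01 E0.1634
G1 X-5.45 Y-7.78 E0.3271
G1 X-0.83 Y-9.46 E0.4906
G1 X4.01 Y-8.61 E0.6540
G1 X7.78 Y-5.45 E0.8176
G1 X9.46 Y-0.83 E0.9811
G1 X8.61 Y4.01 E1.1446
G1 X5.45 Y7.78 E1.3082
G1 X0.83 Y9.46 E1.4717
G1 X-4.01 Y8.61 E1.6351
G1 X-7.78 Y5.45 E1.7987
G1 X-9.46 Y0.83 E1.9622

At z = 9.8 mm: the r=9.5 sphere contributes a regular 12-gon of circumradius √(9.5²−0.3²) = 9.495; (rotated 25° about Z; rotation is an isometry so areas/perimeters/island counts are preserved). The outline is a single polygon with 12 vertices. Extrusion per mm of travel: 0.8 × 0.1 / (π × 0.875²) = 0.033260. Accumulating E over each segment gives final E = 1.9622.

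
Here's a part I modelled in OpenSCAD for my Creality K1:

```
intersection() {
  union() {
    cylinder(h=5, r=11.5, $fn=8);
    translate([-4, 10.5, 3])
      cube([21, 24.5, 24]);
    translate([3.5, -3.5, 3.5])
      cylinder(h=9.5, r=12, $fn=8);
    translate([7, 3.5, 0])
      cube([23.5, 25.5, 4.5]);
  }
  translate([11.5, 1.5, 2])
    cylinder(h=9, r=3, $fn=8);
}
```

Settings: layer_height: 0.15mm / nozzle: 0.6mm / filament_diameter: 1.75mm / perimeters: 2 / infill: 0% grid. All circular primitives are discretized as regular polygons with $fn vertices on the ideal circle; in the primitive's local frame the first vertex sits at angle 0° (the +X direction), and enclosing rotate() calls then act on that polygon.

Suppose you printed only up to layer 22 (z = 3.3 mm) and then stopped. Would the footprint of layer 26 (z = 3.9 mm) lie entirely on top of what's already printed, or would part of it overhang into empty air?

part overhangs

Compare the two slices. At z = 3.3: the r=11.5 cylinder gives a regular 8-gon of circumradius 11.5 (constant along its height) (area = (8/2)·11.500²·sin(360°/8) = 374.06 mm²); the cube at (-4, 10.5) (footprint 21×24.5) is included at this height (area 514.50 mm²); the cylinder at (3.5, -3.5) does not reach this height (z outside [3.5, 13]); the cube at (7, 3.5) is present — its section is the full 23.5×25.5 rectangle (area 599.25 mm²); Merging all regions: the regions partially overlap — summed areas 1487.81 mm² minus the doubly-counted overlap 197.36 mm² gives 1290.45 mm² — area = 1290.45 mm²; the cylinder at (11.5, 1.5): section is a regular 8-gon, circumradius r=3 (area = (8/2)·3.000²·sin(360°/8) = 25.46 mm²); Taking the intersection: the r=3 cylinder at (11.5, 1.5) partially overlaps the result so far; clipping to the common part keeps 10.99 mm² — area = 10.99 mm². At z = 3.9: the r=11.5 cylinder gives a regular 8-gon of circumradius 11.5 (constant along its height) (area = (8/2)·11.500²·sin(360°/8) = 374.06 mm²); the cube at (-4, 10.5) is present — its section is the full 21×24.5 rectangle (area 514.50 mm²); the r=12 cylinder at (3.5, -3.5) gives a regular 8-gon of circumradius 12 (constant along its height) (area = (8/2)·12.000²·sin(360°/8) = 407.29 mm²); the cube at (7, 3.5) (footprint 23.5×25.5) is included at this height (area 599.25 mm²); Combining (union): the regions partially overlap — summed areas 1895.10 mm² minus the doubly-counted overlap 481.91 mm² gives 1413.20 mm² — area = 1413.20 mm²; the r=3 cylinder at (11.5, 1.5) gives a regular 8-gon of circumradius 3 (constant along its height) (area = (8/2)·3.000²·sin(360°/8) = 25.46 mm²); Taking the intersection: the r=3 cylinder at (11.5, 1.5) partially overlaps the result so far; clipping to the common part keeps 22.62 mm² — area = 22.62 mm². Checking containment: at z = 3.9 the cross-section extends beyond the z = 3.3 cross-section by about 11.64 mm².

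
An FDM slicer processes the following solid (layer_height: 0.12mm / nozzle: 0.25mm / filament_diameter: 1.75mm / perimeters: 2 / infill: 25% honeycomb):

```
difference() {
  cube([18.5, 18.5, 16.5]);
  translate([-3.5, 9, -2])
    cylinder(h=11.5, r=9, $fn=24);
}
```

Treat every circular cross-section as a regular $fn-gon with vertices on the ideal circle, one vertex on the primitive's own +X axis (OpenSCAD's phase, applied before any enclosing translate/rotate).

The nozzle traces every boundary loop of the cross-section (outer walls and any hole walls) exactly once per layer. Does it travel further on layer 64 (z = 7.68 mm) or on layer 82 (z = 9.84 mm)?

Layer 64 (z = 7.68): the 18.5×18.5 cube contributes its full rectangle (perimeter 74.00 mm); the cylinder at (-3.5, 9): section is a regular 24-gon, circumradius r=9 (perimeter = 2·24·9.000·sin(180°/24) = 56.39 mm); Taking the first minus the rest: starting from the 18.5×18.5 cube, the r=9 cylinder at (-3.5, 9) partially overlaps it — only the 64.79 mm² overlap (of its 251.57 mm²) is removed, clipping the outline — boundary = 78.54 mm. So its perimeter = 78.54 mm. Layer 82 (z = 9.84): the cube (footprint 18.5×18.5) is included at this height (perimeter 74.00 mm); the cylinder at (-3.5, 9) does not reach this height (z outside [-2, 9.5]); Taking the first minus the rest: none of the subtracted shapes is present at this height, so the 18.5×18.5 cube is unchanged — boundary = 74.00 mm. So its perimeter = 74.00 mm. Layer 64 is larger (78.54 vs 74.00 mm).

layer 64 (z = 7.68 mm)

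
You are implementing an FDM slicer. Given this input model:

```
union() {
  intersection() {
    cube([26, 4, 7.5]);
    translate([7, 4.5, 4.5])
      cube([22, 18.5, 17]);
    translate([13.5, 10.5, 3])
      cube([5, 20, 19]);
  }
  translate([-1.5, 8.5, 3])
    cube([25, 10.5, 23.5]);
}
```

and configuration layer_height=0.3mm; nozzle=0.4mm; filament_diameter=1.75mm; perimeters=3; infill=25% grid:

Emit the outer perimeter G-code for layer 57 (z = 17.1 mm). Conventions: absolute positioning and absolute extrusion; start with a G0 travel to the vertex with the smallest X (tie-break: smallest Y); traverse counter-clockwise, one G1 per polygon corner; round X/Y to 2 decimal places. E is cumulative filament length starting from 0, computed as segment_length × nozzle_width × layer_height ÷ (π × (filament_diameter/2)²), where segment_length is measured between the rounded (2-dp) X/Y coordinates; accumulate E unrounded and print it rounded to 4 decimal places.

G0 X-1.50 Y8.50 Z17.10
G1 X23.50 Y8.50 E1.2473
G1 X23.50 Y19.00 E1.7711
G1 X-1.50 Y19.00 E3.0184
G1 X-1.50 Y8.50 E3.5422

At z = 17.1 mm: the cube is not intersected at this z (z outside [0, 7.5]); the cube at (7, 4.5) (footprint 22×18.5) is included at this height; the cube at (13.5, 10.5) (footprint 5×20) is included at this height; Taking the intersection: at least one operand is absent at this height, so nothing remains; the 25×10.5 cube at (-1.5, 8.5) contributes its full rectangle; Merging all regions: only the 25×10.5 cube at (-1.5, 8.5) is present, so the union is just that shape — 1 connected region. The outline is a single polygon with 4 vertices. Extrusion per mm of travel: 0.4 × 0.3 / (π × 0.875²) = 0.049890. Accumulating E over each segment gives final E = 3.5422.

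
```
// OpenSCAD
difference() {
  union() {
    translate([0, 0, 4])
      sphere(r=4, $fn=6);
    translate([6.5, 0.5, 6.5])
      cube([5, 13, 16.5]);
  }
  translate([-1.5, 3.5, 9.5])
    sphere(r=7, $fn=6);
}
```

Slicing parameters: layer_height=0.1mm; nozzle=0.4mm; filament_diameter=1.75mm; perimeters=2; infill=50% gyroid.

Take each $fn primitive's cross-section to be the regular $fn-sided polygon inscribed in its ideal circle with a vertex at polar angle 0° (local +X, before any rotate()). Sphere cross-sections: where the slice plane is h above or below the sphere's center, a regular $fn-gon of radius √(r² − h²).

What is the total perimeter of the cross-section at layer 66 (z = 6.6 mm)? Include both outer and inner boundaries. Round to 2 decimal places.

At z = 6.6 mm: the sphere: section is a regular 6-gon, circumradius = √(r²−h²) = √(4²−2.6²) = 3.040 (perimeter = 2·6·3.040·sin(180°/6) = 18.24 mm); the cube at (6.5, 0.5) is present — its section is the full 5×13 rectangle (perimeter 36.00 mm); Taking the union: the 2 present regions are separate (no shared area or edge), so areas and boundary lengths simply add and each stays a separate island — boundary = 54.24 mm; the r=7 sphere at (-1.5, 3.5) slices to a regular 6-gon of circumradius 6.371 (√(r²−h²) with h=2.9 from center) (perimeter = 2·6·6.371·sin(180°/6) = 38.23 mm); Subtracting the remaining from the first: starting from the result so far, the r=7 sphere at (-1.5, 3.5) partially overlaps it — only the 21.52 mm² overlap (of its 105.46 mm²) is removed, clipping the outline — boundary = 49.06 mm. Overall, the cross-section has 2 separate islands. Total boundary length (outer) = 49.06 mm.

49.06 mm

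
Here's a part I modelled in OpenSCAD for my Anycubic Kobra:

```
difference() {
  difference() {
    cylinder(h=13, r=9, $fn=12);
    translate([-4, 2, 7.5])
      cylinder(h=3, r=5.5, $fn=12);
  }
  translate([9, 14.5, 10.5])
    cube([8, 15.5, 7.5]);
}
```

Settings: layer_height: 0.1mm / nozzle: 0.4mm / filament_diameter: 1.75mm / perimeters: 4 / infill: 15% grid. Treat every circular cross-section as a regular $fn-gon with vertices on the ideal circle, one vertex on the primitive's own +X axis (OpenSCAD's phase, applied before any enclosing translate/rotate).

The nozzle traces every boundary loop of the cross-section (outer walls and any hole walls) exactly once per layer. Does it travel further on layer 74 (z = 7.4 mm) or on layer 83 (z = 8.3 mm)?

Layer 74 (z = 7.4): the r=9 cylinder contributes a regular 12-gon of circumradius 9 (perimeter = 2·12·9.000·sin(180°/12) = 55.90 mm); the cylinder at (-4, 2) is not intersected at this z (z outside [7.5, 10.5]); Subtracting the remaining from the first: none of the subtracted shapes is present at this height, so the r=9 cylinder is unchanged — boundary = 55.90 mm; the cube at (9, 14.5) is not intersected at this z (z outside [10.5, 18]); After the difference (first − rest): none of the subtracted shapes is present at this height, so the result so far is unchanged — boundary = 55.90 mm. So its perimeter = 55.90 mm. Layer 83 (z = 8.3): the r=9 cylinder contributes a regular 12-gon of circumradius 9 (perimeter = 2·12·9.000·sin(180°/12) = 55.90 mm); the r=5.5 cylinder at (-4, 2) gives a regular 12-gon of circumradius 5.5 (constant along its height) (perimeter = 2·12·5.500·sin(180°/12) = 34.16 mm); After the difference (first − rest): starting from the r=9 cylinder, the r=5.5 cylinder at (-4, 2) partially overlaps it — only the 84.15 mm² overlap (of its 90.75 mm²) is removed, clipping the outline — boundary = 72.23 mm; the cube at (9, 14.5) is not intersected at this z (z outside [10.5, 18]); Taking the first minus the rest: none of the subtracted shapes is present at this height, so that combined region is unchanged — boundary = 72.23 mm. So its perimeter = 72.23 mm. Layer 83 is larger (72.23 vs 55.90 mm).

layer 83 (z = 8.3 mm)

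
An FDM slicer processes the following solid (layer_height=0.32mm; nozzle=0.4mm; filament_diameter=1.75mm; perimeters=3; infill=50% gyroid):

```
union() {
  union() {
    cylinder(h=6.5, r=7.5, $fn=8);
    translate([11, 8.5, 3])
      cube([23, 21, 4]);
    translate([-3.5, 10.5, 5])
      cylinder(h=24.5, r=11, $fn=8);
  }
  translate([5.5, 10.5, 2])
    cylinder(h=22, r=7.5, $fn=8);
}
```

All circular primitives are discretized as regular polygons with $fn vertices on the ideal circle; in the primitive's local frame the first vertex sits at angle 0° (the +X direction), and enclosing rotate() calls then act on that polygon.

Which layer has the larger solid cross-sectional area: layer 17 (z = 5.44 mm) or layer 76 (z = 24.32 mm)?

Layer 17 (z = 5.44): the cylinder: section is a regular 8-gon, circumradius r=7.5 (area = (8/2)·7.500²·sin(360°/8) = 159.10 mm²); the cube at (11, 8.5) (footprint 23×21) is included at this height (area 483.00 mm²); the r=11 cylinder at (-3.5, 10.5) gives a regular 8-gon of circumradius 11 (constant along its height) (area = (8/2)·11.000²·sin(360°/8) = 342.24 mm²); Combining (union): the regions partially overlap — summed areas 984.34 mm² minus the doubly-counted overlap 59.95 mm² gives 924.39 mm² — area = 924.39 mm²; the r=7.5 cylinder at (5.5, 10.5) contributes a regular 8-gon of circumradius 7.5 (area = (8/2)·7.500²·sin(360°/8) = 159.10 mm²); Merging all regions: the regions partially overlap — summed areas 1083.49 mm² minus the doubly-counted overlap 96.46 mm² gives 987.03 mm² — area = 987.03 mm². So its area = 987.03 mm². Layer 76 (z = 24.32): the cylinder does not reach this height (z outside [0, 6.5]); the cube at (11, 8.5) is not intersected at this z (z outside [3, 7]); the cylinder at (-3.5, 10.5): section is a regular 8-gon, circumradius r=11 (area = (8/2)·11.000²·sin(360°/8) = 342.24 mm²); Merging all regions: only the r=11 cylinder at (-3.5, 10.5) is present, so the union is just that shape — area = 342.24 mm²; the cylinder at (5.5, 10.5) is not intersected at this z (z outside [2, 24]); Merging all regions: only the result so far is present, so the union is just that shape — area = 342.24 mm². So its area = 342.24 mm². Layer 17 is larger (987.03 vs 342.24 mm²).

layer 17 (z = 5.44 mm)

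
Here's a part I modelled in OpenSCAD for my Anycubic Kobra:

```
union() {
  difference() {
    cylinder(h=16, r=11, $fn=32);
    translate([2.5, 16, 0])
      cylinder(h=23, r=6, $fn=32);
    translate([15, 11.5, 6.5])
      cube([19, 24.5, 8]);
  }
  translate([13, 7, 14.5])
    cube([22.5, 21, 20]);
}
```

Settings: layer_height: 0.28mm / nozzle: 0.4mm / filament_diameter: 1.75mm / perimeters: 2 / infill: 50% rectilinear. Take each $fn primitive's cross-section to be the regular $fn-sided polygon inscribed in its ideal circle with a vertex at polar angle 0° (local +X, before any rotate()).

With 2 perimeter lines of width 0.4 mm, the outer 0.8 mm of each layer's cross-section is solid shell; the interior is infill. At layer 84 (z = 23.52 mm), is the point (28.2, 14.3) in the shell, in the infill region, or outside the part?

infill

At z = 23.52 mm: the cylinder is absent (z outside [0, 16]); the cylinder at (2.5, 16) is absent (z outside [0, 23]); the cube at (15, 11.5) does not reach this height (z outside [6.5, 14.5]); Subtracting the remaining from the first: the first operand is absent here, so nothing remains; the 22.5×21 cube at (13, 7) contributes its full rectangle; Combining (union): only the 22.5×21 cube at (13, 7) is present, so the union is just that shape — 1 connected region. Overall, the cross-section is a single solid region. The nearest boundary edge runs (13.00, 7.00)→(35.50, 7.00); distance from the point to it = 7.30 mm. The point is inside the cross-section and 7.30 mm from the nearest boundary — more than the 0.8 mm shell width (2 × 0.4), so it's in the infill interior.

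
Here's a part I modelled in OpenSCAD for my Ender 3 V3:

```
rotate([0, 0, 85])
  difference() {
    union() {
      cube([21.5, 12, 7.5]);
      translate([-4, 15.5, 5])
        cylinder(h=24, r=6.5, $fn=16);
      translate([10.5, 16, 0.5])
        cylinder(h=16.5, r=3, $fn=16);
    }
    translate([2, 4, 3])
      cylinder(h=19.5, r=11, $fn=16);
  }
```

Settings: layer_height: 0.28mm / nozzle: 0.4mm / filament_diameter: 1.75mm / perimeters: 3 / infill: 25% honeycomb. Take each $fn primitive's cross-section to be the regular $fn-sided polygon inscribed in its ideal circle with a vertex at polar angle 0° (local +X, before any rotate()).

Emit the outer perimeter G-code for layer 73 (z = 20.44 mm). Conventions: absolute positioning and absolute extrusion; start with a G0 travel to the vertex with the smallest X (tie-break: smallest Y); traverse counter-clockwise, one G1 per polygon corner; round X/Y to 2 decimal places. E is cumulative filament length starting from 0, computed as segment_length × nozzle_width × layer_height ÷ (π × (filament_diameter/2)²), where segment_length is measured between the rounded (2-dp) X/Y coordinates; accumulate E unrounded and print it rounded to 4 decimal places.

At z = 20.44 mm: the cube is absent (z outside [0, 7.5]); the r=6.5 cylinder at (-4, 15.5) gives a regular 16-gon of circumradius 6.5 (constant along its height); the cylinder at (10.5, 16) is not intersected at this z (z outside [0.5, 17]); Merging all regions: only the r=6.5 cylinder at (-4, 15.5) is present, so the union is just that shape — 1 connected region; the r=11 cylinder at (2, 4) contributes a regular 16-gon of circumradius 11; Taking the first minus the rest: starting from the result so far, the r=11 cylinder at (2, 4) partially overlaps it — only the 32.08 mm² overlap (of its 370.44 mm²) is removed, clipping the outline — 1 connected region; (whole slice rotated 85° about Z — lengths, areas and connectivity unchanged). The outline is a single polygon with 16 vertices. Extrusion per mm of travel: 0.4 × 0.28 / (π × 0.875²) = 0.046564. Accumulating E over each segment gives final E = 1.8197.

G0 X-22.26 Y-2.07 Z20.44
G1 X-21.99 Y-4.59 E0.1180
G1 X-20.77 Y-6.81 E0.2360
G1 X-18.79 Y-8.40 E0.3542
G1 X-16.36 Y-9.11 E0.4721
G1 X-13.84 Y-8.83 E0.5902
G1 X-11.61 Y-7.61 E0.7085
G1 X-10.45 Y-6.16 E0.7950
G1 X-12.24 Y-4.73 E0.9017
G1 X-14.30 Y-0.97 E1.1013
G1 X-14.77 Y3.30 E1.3013
G1 X-14.66 Y3.68 E1.3198
G1 X-15.22 Y3.84 E1.3469
G1 X-17.74 Y3.57 E1.4649
G1 X-19.97 Y2.35 E1.5832
G1 X-21.56 Y0.37 E1.7015
G1 X-22.26 Y-2.07 E1.8197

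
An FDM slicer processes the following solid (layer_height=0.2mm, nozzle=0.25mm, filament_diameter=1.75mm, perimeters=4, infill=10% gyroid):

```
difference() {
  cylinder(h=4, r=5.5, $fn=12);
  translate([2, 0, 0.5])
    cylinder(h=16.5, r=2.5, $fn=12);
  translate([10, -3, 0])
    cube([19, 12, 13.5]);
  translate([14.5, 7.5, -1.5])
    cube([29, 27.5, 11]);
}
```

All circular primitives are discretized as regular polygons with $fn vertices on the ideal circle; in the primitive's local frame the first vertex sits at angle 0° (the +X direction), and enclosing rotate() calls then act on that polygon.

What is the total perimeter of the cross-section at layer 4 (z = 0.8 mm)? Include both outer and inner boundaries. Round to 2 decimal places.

49.69 mm

At z = 0.8 mm: the r=5.5 cylinder gives a regular 12-gon of circumradius 5.5 (constant along its height) (perimeter = 2·12·5.500·sin(180°/12) = 34.16 mm); the r=2.5 cylinder at (2, 0) gives a regular 12-gon of circumradius 2.5 (constant along its height) (perimeter = 2·12·2.500·sin(180°/12) = 15.53 mm); the cube at (10, -3) is present — its section is the full 19×12 rectangle (perimeter 62.00 mm); the cube at (14.5, 7.5) is present — its section is the full 29×27.5 rectangle (perimeter 113.00 mm); Subtracting the remaining from the first: starting from the r=5.5 cylinder, the r=2.5 cylinder at (2, 0) lies wholly inside it (removes its full 18.75 mm² and its 15.53 mm outline becomes a hole wall); the 19×12 cube at (10, -3) misses the remaining region (no effect); the 29×27.5 cube at (14.5, 7.5) misses the remaining region (no effect) — boundary (outer + 1 inner loop) = 49.69 mm. Overall, the cross-section is one region with 1 hole. Total boundary length (outer + inner) = 49.69 mm.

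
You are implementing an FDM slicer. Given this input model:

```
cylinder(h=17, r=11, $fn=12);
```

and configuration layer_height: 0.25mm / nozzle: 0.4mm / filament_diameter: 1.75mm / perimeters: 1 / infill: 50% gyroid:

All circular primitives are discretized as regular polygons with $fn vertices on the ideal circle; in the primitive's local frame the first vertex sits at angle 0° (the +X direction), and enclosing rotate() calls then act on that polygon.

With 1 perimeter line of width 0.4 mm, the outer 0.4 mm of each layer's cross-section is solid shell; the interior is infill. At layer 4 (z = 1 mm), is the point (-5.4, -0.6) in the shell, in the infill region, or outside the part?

infill

At z = 1 mm: the cylinder: section is a regular 12-gon, circumradius r=11. Overall, the cross-section is a single solid region. The nearest boundary edge runs (-11.00, 0.00)→(-9.53, -5.50); distance from the point to it = 5.25 mm. The point is inside the cross-section and 5.25 mm from the nearest boundary — more than the 0.4 mm shell width (1 × 0.4), so it's in the infill interior.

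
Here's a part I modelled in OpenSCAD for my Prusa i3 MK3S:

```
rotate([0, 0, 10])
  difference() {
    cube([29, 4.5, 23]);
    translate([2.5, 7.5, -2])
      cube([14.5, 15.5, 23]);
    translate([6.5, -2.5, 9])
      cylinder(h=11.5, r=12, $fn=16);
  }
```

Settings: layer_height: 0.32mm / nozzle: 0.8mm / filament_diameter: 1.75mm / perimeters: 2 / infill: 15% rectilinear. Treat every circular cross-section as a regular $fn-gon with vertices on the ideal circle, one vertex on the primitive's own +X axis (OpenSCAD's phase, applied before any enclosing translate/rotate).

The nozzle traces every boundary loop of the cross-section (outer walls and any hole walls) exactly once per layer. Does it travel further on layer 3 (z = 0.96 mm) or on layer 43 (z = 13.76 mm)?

Layer 3 (z = 0.96): the cube is present — its section is the full 29×4.5 rectangle (perimeter 67.00 mm); the cube at (2.5, 7.5) is present — its section is the full 14.5×15.5 rectangle (perimeter 60.00 mm); the cylinder at (6.5, -2.5) is not intersected at this z (z outside [9, 20.5]); Subtracting the remaining from the first: starting from the 29×4.5 cube, the 14.5×15.5 cube at (2.5, 7.5) misses the remaining region (no effect) — boundary = 67.00 mm; (whole slice rotated 10° about Z — lengths, areas and connectivity unchanged). So its perimeter = 67.00 mm. Layer 43 (z = 13.76): the cube (footprint 29×4.5) is included at this height (perimeter 67.00 mm); the cube at (2.5, 7.5) (footprint 14.5×15.5) is included at this height (perimeter 60.00 mm); the r=12 cylinder at (6.5, -2.5) contributes a regular 16-gon of circumradius 12 (perimeter = 2·16·12.000·sin(180°/16) = 74.91 mm); Subtracting the remaining from the first: starting from the 29×4.5 cube, the 14.5×15.5 cube at (2.5, 7.5) misses the remaining region (no effect); the r=12 cylinder at (6.5, -2.5) partially overlaps it — only the 77.64 mm² overlap (of its 440.85 mm²) is removed, clipping the outline — boundary = 33.55 mm; (whole slice rotated 10° about Z — lengths, areas and connectivity unchanged). So its perimeter = 33.55 mm. Layer 3 is larger (67.00 vs 33.55 mm).

layer 3 (z = 0.96 mm)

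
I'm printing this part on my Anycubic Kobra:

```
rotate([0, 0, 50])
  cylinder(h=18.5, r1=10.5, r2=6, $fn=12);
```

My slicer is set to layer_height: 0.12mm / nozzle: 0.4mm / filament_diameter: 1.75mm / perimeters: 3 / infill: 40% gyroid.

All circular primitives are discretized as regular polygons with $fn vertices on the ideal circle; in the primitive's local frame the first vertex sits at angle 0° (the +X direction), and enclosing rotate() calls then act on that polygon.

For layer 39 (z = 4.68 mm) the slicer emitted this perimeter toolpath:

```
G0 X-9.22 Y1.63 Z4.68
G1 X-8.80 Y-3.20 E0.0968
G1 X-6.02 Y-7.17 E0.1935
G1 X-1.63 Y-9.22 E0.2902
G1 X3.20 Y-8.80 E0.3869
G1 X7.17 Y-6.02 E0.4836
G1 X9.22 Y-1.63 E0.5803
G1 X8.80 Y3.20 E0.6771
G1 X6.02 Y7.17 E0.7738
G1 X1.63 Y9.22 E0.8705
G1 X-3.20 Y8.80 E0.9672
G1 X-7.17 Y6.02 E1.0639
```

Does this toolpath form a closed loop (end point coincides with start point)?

no

Start point (G0): (-9.22, 1.63). End point (last G1): the path does not return to the start — open.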